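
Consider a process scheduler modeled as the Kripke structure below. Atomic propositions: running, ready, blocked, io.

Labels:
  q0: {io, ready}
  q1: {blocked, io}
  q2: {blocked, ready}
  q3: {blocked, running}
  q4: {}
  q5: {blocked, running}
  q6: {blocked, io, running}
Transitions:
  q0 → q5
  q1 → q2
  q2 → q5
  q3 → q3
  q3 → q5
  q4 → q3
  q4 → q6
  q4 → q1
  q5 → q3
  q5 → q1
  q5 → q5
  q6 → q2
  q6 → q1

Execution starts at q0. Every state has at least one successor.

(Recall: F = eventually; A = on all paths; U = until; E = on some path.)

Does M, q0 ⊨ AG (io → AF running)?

States satisfying io → AF running: {q0, q1, q2, q3, q4, q5, q6}.
States satisfying AG (io → AF running): {q0, q1, q2, q3, q4, q5, q6}.
Every state reachable from q0 satisfies io → AF running.
q0 ∈ Sat(AG (io → AF running)).

Holds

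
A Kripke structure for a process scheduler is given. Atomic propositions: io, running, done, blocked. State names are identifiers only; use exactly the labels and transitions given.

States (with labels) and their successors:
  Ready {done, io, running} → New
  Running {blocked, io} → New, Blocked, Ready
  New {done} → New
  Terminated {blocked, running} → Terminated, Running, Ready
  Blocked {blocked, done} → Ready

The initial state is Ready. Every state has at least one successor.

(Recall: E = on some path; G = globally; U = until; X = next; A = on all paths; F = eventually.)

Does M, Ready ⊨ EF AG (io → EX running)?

States satisfying AG (io → EX running): {New}.
States satisfying EF AG (io → EX running): {Ready, Running, New, Terminated, Blocked}.
Some path from Ready reaches a state where AG (io → EX running) holds.
Ready ∈ Sat(EF AG (io → EX running)).

Satisfied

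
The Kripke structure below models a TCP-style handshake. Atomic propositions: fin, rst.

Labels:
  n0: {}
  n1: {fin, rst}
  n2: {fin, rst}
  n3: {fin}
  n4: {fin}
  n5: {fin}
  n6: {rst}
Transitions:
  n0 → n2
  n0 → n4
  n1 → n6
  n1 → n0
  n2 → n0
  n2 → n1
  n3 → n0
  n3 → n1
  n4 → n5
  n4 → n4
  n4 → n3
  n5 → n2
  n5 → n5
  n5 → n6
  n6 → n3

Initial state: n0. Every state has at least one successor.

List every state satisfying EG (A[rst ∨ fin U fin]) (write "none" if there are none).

{n1, n2, n3, n4, n5, n6}

States satisfying A[rst ∨ fin U fin]: {n1, n2, n3, n4, n5, n6}.
States satisfying EG (A[rst ∨ fin U fin]): {n1, n2, n3, n4, n5, n6}.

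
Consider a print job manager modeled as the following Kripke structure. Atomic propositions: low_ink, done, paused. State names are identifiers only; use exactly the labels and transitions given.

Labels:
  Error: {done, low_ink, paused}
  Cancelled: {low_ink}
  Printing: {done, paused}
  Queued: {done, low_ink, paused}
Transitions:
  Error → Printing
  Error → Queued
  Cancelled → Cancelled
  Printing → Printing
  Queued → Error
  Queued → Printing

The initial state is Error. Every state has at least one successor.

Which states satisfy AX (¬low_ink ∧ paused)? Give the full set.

{Printing}

States satisfying ¬low_ink ∧ paused: {Printing}.
States satisfying AX (¬low_ink ∧ paused): {Printing}.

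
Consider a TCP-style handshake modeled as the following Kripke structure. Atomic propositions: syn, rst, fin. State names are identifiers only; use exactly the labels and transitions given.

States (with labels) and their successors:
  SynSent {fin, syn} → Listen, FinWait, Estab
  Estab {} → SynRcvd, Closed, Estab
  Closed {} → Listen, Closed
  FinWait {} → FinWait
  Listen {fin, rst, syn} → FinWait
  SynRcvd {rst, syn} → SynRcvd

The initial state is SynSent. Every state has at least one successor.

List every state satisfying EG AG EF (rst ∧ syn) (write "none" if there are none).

States satisfying AG EF (rst ∧ syn): {SynRcvd}.
States satisfying EG AG EF (rst ∧ syn): {SynRcvd}.

{SynRcvd}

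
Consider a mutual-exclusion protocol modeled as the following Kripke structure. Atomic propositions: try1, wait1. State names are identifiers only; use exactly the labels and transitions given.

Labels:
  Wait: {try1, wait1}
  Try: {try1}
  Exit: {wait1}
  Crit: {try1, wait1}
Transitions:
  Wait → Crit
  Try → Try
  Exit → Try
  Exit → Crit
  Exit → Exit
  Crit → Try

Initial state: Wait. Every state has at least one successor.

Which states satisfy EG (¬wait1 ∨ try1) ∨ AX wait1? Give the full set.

States satisfying ¬wait1 ∨ try1: {Wait, Try, Crit}.
States satisfying EG (¬wait1 ∨ try1): {Wait, Try, Crit}.
States satisfying wait1: {Wait, Exit, Crit}.
States satisfying AX wait1: {Wait}.
States satisfying EG (¬wait1 ∨ try1) ∨ AX wait1: {Wait, Try, Crit}.

{Wait, Try, Crit}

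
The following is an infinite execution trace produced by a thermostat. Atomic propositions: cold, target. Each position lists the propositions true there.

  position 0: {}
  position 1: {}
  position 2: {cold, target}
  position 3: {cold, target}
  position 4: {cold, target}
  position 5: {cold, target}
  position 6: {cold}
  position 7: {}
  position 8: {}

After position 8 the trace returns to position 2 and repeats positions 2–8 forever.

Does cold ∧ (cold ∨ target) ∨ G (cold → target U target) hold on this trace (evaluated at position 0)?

No

cold → target U target must hold at every position from 0 onward. It fails at position 6, so G (cold → target U target) is false.
Positions where cold holds: 2, 3, 4, 5, 6.
Check target U target at each: 2→ok, 3→ok, 4→ok, 5→ok, 6→fails.
At position 0: cold ∧ (cold ∨ target) is false; G (cold → target U target) is false; so cold ∧ (cold ∨ target) ∨ G (cold → target U target) is false.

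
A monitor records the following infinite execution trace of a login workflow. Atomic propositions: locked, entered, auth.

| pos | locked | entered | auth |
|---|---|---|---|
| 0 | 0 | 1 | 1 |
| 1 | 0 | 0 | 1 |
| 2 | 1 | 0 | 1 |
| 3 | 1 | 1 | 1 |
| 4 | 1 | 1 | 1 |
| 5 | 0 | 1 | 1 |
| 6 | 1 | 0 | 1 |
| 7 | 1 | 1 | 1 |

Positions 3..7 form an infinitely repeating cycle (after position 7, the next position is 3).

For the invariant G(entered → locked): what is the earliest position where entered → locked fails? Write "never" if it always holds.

0

At position 0 the labels are {auth, entered}, so entered → locked is false there. This is the first violation.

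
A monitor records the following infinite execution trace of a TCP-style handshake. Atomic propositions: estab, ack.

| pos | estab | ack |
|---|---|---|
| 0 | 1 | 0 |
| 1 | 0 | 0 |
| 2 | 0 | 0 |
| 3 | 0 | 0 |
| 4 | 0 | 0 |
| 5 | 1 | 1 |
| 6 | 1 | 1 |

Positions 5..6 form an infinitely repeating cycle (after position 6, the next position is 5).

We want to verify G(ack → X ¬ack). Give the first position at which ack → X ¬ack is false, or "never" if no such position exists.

Check ack → X ¬ack at each position in order: 0 ✓, 1 ✓, 2 ✓, 3 ✓, 4 ✓.
At position 5 the labels are {ack, estab} and the next position 6 has {ack, estab}, so ack → X ¬ack is false there. This is the first violation.

5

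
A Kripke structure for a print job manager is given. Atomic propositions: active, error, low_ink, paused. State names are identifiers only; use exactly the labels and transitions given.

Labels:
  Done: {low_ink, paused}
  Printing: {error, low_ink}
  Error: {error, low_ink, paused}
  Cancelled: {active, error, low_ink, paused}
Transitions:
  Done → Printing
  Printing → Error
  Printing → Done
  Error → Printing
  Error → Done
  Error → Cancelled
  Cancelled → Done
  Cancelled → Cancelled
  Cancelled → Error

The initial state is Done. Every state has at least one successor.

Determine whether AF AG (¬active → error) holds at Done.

Does not hold

States satisfying AG (¬active → error): ∅.
States satisfying AF AG (¬active → error): ∅.
There is a path from Done along which AG (¬active → error) never holds.
Done ∉ Sat(AF AG (¬active → error)).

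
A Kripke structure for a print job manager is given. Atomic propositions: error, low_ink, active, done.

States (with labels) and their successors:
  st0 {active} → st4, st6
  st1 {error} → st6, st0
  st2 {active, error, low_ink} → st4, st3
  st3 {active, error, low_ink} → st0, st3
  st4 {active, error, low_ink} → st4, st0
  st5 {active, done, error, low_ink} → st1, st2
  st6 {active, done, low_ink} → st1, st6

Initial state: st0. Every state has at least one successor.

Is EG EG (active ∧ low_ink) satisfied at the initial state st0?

States satisfying EG (active ∧ low_ink): {st2, st3, st4, st5, st6}.
States satisfying EG EG (active ∧ low_ink): {st2, st3, st4, st5, st6}.
No suitable path/successor from st0 witnesses the formula.
st0 ∉ Sat(EG EG (active ∧ low_ink)).

Does not hold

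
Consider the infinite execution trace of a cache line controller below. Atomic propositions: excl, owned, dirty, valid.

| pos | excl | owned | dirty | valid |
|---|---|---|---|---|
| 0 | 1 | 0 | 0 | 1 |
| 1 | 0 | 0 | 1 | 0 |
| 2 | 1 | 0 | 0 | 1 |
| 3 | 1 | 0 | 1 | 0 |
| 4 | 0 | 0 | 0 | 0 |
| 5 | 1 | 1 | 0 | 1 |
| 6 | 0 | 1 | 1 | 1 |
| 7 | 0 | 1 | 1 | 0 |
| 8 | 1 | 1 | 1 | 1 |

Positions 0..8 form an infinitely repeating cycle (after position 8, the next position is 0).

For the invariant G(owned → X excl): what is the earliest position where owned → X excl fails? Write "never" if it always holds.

Check owned → X excl at each position in order: 0 ✓, 1 ✓, 2 ✓, 3 ✓, 4 ✓.
At position 5 the labels are {excl, owned, valid} and the next position 6 has {dirty, owned, valid}, so owned → X excl is false there. This is the first violation.

5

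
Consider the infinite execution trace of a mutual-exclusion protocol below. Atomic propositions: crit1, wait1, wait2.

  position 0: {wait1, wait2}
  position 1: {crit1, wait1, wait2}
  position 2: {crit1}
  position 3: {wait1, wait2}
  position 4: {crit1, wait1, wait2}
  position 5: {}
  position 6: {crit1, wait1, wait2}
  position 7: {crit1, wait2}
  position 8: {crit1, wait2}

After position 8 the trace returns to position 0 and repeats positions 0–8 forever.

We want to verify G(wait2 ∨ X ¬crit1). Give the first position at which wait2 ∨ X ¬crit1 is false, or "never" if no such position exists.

5

Check wait2 ∨ X ¬crit1 at each position in order: 0 ✓, 1 ✓, 2 ✓, 3 ✓, 4 ✓.
At position 5 the labels are {} and the next position 6 has {crit1, wait1, wait2}, so wait2 ∨ X ¬crit1 is false there. This is the first violation.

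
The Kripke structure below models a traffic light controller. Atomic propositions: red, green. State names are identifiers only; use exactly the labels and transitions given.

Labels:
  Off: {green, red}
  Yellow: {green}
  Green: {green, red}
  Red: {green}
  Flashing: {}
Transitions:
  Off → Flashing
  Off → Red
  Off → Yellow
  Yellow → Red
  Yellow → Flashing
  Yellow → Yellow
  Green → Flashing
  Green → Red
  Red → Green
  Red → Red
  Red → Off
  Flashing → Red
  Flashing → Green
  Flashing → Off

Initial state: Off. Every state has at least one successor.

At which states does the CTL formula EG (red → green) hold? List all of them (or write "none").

{Off, Yellow, Green, Red, Flashing}

States satisfying red → green: {Off, Yellow, Green, Red, Flashing}.
States satisfying EG (red → green): {Off, Yellow, Green, Red, Flashing}.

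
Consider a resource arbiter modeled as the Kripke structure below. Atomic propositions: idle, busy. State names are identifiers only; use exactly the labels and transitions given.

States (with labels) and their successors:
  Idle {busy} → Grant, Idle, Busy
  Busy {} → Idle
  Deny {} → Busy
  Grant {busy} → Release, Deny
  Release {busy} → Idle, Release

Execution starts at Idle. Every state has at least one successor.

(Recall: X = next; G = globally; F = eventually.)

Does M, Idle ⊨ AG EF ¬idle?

Holds

States satisfying EF ¬idle: {Idle, Busy, Deny, Grant, Release}.
States satisfying AG EF ¬idle: {Idle, Busy, Deny, Grant, Release}.
Every state reachable from Idle satisfies EF ¬idle.
Idle ∈ Sat(AG EF ¬idle).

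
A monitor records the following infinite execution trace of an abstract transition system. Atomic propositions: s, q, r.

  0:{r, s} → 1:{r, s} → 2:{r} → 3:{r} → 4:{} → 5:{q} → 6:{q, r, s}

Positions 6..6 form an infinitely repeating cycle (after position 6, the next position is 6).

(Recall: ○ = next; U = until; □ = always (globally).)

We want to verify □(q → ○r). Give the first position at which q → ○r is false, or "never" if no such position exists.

q → ○r holds at every position 0..6, and those are all the positions the trace ever visits, so the invariant □(q → ○r) is never violated.

never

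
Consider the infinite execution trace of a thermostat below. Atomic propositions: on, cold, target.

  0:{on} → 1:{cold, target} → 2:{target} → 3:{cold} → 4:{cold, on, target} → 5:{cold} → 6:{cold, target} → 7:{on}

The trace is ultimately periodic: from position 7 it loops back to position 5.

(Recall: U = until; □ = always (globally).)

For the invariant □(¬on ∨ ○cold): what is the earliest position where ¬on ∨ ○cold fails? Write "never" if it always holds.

¬on ∨ ○cold holds at every position 0..7, and those are all the positions the trace ever visits, so the invariant □(¬on ∨ ○cold) is never violated.

never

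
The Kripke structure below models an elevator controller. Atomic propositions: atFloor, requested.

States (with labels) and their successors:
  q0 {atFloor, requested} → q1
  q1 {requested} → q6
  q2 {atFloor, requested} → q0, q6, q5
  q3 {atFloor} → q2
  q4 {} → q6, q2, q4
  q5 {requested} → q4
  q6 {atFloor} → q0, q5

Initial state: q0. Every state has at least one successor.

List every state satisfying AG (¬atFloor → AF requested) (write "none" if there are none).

none

States satisfying ¬atFloor → AF requested: {q0, q1, q2, q3, q5, q6}.
States satisfying AG (¬atFloor → AF requested): ∅.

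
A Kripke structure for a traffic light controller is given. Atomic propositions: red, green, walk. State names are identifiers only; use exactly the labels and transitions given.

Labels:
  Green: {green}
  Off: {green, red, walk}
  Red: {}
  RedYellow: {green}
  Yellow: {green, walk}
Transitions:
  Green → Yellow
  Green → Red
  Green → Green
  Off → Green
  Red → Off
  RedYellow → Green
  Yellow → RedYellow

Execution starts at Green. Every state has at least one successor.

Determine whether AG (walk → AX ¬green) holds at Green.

Violated

States satisfying walk → AX ¬green: {Green, Red, RedYellow}.
States satisfying AG (walk → AX ¬green): ∅.
Off is reachable from Green and violates walk → AX ¬green, so AG fails at Green.
Green ∉ Sat(AG (walk → AX ¬green)).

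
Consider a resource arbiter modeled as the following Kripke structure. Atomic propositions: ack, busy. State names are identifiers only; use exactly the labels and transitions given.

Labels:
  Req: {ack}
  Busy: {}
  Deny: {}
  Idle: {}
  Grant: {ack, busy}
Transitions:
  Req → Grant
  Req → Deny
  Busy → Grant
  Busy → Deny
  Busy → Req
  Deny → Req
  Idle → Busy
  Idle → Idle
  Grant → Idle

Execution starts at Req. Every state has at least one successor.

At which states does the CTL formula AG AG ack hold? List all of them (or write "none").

States satisfying AG ack: ∅.
States satisfying AG AG ack: ∅.

none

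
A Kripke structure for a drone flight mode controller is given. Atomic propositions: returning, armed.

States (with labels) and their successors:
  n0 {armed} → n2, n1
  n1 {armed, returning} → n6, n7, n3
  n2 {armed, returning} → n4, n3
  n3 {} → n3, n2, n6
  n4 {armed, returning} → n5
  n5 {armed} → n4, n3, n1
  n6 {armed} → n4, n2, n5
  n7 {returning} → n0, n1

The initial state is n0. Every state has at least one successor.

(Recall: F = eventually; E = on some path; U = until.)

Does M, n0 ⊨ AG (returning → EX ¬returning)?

Holds

States satisfying returning → EX ¬returning: {n0, n1, n2, n3, n4, n5, n6, n7}.
States satisfying AG (returning → EX ¬returning): {n0, n1, n2, n3, n4, n5, n6, n7}.
Every state reachable from n0 satisfies returning → EX ¬returning.
n0 ∈ Sat(AG (returning → EX ¬returning)).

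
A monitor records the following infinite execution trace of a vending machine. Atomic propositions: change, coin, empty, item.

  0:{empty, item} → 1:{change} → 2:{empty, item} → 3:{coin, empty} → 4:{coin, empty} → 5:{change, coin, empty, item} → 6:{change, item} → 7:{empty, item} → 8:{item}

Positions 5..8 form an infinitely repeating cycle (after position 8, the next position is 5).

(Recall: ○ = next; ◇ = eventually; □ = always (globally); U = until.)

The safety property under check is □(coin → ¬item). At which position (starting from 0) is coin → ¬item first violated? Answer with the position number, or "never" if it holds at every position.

Check coin → ¬item at each position in order: 0 ✓, 1 ✓, 2 ✓, 3 ✓, 4 ✓.
At position 5 the labels are {change, coin, empty, item}, so coin → ¬item is false there. This is the first violation.

5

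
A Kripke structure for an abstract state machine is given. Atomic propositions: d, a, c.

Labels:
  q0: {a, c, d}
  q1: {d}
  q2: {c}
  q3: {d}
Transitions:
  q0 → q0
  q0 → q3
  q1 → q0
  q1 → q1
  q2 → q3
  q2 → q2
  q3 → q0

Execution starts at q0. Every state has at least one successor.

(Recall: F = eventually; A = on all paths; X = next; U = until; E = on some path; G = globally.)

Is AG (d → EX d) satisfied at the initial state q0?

States satisfying d → EX d: {q0, q1, q2, q3}.
States satisfying AG (d → EX d): {q0, q1, q2, q3}.
Every state reachable from q0 satisfies d → EX d.
q0 ∈ Sat(AG (d → EX d)).

Yes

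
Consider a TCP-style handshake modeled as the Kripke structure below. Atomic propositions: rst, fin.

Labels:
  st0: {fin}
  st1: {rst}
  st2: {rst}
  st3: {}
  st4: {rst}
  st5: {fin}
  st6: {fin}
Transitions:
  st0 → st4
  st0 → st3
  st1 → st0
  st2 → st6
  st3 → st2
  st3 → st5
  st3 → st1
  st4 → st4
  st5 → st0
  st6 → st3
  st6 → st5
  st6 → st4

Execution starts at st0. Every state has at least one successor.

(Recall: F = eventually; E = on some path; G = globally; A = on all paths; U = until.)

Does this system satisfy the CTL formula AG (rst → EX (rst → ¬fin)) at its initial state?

Holds

States satisfying rst → EX (rst → ¬fin): {st0, st1, st2, st3, st4, st5, st6}.
States satisfying AG (rst → EX (rst → ¬fin)): {st0, st1, st2, st3, st4, st5, st6}.
Every state reachable from st0 satisfies rst → EX (rst → ¬fin).
st0 ∈ Sat(AG (rst → EX (rst → ¬fin))).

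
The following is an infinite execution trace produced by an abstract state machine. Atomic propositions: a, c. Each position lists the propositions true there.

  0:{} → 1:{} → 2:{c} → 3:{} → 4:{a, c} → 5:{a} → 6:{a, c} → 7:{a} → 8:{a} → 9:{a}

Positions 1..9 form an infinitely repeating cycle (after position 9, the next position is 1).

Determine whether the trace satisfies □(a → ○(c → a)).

a → ○(c → a) holds at every position 0..9, and those are all positions ever visited, so □(a → ○(c → a)) holds.
Positions where a holds: 4, 5, 6, 7, 8, 9.
Check ○(c → a) at each: 4→ok, 5→ok, 6→ok, 7→ok, 8→ok, 9→ok.

Yes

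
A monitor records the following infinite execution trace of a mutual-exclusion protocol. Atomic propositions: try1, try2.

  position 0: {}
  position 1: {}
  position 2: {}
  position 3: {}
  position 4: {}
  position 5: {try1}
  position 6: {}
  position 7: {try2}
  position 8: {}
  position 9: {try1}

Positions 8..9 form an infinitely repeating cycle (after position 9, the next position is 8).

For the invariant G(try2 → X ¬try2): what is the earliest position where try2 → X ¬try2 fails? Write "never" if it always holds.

try2 → X ¬try2 holds at every position 0..9, and those are all the positions the trace ever visits, so the invariant G(try2 → X ¬try2) is never violated.

never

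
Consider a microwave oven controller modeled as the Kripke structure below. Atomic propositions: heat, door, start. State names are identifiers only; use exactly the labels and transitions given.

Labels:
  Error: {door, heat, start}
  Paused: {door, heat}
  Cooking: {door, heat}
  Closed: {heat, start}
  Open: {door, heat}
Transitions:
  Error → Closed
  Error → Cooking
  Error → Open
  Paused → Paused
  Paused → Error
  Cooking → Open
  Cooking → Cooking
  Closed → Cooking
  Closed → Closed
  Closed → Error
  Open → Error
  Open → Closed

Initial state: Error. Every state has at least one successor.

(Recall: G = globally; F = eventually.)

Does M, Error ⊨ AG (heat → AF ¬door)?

No

States satisfying heat → AF ¬door: {Closed}.
States satisfying AG (heat → AF ¬door): ∅.
Cooking is reachable from Error and violates heat → AF ¬door, so AG fails at Error.
Error ∉ Sat(AG (heat → AF ¬door)).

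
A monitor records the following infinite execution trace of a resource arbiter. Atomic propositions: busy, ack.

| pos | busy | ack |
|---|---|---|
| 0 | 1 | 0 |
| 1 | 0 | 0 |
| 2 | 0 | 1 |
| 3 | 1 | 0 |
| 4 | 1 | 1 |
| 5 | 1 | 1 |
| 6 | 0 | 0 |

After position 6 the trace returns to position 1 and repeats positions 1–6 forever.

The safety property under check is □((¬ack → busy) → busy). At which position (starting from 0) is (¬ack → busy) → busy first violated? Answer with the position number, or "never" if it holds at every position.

Check (¬ack → busy) → busy at each position in order: 0 ✓, 1 ✓.
At position 2 the labels are {ack}, so (¬ack → busy) → busy is false there. This is the first violation.

2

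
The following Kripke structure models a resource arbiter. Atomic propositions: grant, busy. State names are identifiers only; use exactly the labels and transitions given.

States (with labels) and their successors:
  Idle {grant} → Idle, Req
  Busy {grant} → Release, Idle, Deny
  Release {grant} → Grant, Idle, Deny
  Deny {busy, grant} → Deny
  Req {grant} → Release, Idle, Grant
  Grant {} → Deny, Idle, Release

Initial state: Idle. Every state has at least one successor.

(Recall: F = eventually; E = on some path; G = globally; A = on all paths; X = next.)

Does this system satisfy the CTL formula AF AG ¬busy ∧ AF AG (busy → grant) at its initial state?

Violated

States satisfying AG ¬busy: ∅.
States satisfying AF AG ¬busy: ∅.
States satisfying AG (busy → grant): {Idle, Busy, Release, Deny, Req, Grant}.
States satisfying AF AG (busy → grant): {Idle, Busy, Release, Deny, Req, Grant}.
States satisfying AF AG ¬busy ∧ AF AG (busy → grant): ∅.
Idle ∉ Sat(AF AG ¬busy ∧ AF AG (busy → grant)).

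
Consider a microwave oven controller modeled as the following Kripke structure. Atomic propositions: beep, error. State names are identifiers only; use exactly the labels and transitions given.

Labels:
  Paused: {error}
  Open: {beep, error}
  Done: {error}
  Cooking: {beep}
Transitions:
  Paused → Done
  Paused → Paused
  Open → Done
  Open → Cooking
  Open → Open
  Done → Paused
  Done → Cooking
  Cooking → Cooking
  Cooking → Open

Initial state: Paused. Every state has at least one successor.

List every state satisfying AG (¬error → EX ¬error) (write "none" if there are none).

States satisfying ¬error → EX ¬error: {Paused, Open, Done, Cooking}.
States satisfying AG (¬error → EX ¬error): {Paused, Open, Done, Cooking}.

{Paused, Open, Done, Cooking}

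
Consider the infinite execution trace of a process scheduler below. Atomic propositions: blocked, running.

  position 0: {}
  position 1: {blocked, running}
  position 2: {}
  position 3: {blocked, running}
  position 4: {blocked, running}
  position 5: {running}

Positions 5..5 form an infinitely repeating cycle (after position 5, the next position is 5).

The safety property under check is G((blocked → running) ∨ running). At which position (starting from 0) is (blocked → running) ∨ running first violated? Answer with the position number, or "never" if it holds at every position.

never

(blocked → running) ∨ running holds at every position 0..5, and those are all the positions the trace ever visits, so the invariant G((blocked → running) ∨ running) is never violated.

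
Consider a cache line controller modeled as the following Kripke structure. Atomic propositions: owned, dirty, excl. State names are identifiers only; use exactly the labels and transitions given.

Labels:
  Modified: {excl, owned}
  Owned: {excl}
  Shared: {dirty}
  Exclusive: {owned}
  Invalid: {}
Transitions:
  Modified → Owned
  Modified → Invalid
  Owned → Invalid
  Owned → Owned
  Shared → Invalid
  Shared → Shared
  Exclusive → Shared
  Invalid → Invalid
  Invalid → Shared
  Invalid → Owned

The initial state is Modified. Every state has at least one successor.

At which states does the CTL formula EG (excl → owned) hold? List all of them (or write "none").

{Modified, Shared, Exclusive, Invalid}

States satisfying excl → owned: {Modified, Shared, Exclusive, Invalid}.
States satisfying EG (excl → owned): {Modified, Shared, Exclusive, Invalid}.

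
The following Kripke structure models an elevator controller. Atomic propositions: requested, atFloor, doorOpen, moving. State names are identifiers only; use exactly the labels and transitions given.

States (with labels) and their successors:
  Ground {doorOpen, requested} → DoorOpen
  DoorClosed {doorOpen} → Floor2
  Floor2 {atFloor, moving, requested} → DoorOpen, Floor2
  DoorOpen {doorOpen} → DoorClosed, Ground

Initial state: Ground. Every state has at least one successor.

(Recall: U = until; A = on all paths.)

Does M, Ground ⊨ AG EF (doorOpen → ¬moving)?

States satisfying EF (doorOpen → ¬moving): {Ground, DoorClosed, Floor2, DoorOpen}.
States satisfying AG EF (doorOpen → ¬moving): {Ground, DoorClosed, Floor2, DoorOpen}.
Every state reachable from Ground satisfies EF (doorOpen → ¬moving).
Ground ∈ Sat(AG EF (doorOpen → ¬moving)).

Holds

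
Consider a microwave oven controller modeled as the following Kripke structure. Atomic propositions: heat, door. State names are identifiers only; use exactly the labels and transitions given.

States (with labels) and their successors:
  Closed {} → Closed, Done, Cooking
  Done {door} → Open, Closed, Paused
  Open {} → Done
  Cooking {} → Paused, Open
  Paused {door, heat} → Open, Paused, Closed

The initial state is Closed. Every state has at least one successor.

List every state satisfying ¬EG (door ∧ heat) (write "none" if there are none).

States satisfying door ∧ heat: {Paused}.
States satisfying EG (door ∧ heat): {Paused}.
States satisfying ¬EG (door ∧ heat): {Closed, Done, Open, Cooking}.

{Closed, Done, Open, Cooking}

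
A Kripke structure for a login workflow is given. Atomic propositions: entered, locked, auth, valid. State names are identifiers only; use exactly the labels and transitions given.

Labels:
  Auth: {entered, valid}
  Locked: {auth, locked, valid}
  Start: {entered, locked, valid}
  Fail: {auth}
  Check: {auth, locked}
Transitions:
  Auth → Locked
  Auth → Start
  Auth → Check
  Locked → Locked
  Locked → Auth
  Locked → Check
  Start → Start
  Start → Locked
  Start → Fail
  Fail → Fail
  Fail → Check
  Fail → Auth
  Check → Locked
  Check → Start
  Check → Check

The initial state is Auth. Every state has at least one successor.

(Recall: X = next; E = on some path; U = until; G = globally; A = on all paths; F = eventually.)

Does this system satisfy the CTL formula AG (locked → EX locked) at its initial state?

States satisfying locked → EX locked: {Auth, Locked, Start, Fail, Check}.
States satisfying AG (locked → EX locked): {Auth, Locked, Start, Fail, Check}.
Every state reachable from Auth satisfies locked → EX locked.
Auth ∈ Sat(AG (locked → EX locked)).

Holds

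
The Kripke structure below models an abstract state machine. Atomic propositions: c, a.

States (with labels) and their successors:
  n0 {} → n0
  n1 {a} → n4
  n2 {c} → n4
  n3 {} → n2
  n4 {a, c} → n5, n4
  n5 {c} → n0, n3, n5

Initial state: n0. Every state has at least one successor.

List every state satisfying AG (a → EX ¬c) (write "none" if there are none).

States satisfying a → EX ¬c: {n0, n2, n3, n5}.
States satisfying AG (a → EX ¬c): {n0}.

{n0}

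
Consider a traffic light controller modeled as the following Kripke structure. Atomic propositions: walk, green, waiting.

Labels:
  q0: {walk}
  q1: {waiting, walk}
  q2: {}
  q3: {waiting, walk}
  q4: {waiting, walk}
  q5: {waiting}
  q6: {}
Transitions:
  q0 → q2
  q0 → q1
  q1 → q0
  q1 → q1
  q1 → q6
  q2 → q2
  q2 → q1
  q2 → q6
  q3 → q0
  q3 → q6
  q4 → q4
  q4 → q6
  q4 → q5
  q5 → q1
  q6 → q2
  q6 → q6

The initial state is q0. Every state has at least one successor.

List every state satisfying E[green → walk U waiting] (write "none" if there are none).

{q0, q1, q2, q3, q4, q5, q6}

States satisfying green → walk: {q0, q1, q2, q3, q4, q5, q6}.
States satisfying waiting: {q1, q3, q4, q5}.
States satisfying E[green → walk U waiting]: {q0, q1, q2, q3, q4, q5, q6}.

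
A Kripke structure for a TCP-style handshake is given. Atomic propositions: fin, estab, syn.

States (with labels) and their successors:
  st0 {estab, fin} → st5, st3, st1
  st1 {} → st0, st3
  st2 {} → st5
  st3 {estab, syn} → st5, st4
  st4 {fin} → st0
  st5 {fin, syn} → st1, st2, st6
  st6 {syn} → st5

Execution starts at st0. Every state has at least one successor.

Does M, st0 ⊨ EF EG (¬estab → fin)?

States satisfying EG (¬estab → fin): {st0, st3, st4}.
States satisfying EF EG (¬estab → fin): {st0, st1, st2, st3, st4, st5, st6}.
Some path from st0 reaches a state where EG (¬estab → fin) holds.
st0 ∈ Sat(EF EG (¬estab → fin)).

Satisfied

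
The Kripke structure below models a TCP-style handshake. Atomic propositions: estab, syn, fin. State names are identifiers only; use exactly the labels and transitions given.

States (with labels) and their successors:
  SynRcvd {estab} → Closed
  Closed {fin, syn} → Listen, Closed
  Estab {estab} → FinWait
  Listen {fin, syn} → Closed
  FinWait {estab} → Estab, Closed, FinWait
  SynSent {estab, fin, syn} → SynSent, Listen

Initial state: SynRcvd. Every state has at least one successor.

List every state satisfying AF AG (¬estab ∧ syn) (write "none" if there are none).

{SynRcvd, Closed, Listen}

States satisfying AG (¬estab ∧ syn): {Closed, Listen}.
States satisfying AF AG (¬estab ∧ syn): {SynRcvd, Closed, Listen}.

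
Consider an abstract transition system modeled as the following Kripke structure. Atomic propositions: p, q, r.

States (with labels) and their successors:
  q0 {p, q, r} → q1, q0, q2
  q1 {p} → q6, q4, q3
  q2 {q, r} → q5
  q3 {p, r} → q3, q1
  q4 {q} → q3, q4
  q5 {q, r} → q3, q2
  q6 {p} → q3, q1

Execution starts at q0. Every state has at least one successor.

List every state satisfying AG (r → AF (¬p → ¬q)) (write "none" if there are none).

States satisfying r → AF (¬p → ¬q): {q0, q1, q3, q4, q6}.
States satisfying AG (r → AF (¬p → ¬q)): {q1, q3, q4, q6}.

{q1, q3, q4, q6}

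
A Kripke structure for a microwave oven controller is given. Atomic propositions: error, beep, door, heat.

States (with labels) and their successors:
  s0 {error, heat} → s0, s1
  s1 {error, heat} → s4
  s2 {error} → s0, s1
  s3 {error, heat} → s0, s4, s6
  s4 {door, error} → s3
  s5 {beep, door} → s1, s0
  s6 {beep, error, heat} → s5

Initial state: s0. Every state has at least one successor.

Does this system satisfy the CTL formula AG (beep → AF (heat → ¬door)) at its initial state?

Holds

States satisfying beep → AF (heat → ¬door): {s0, s1, s2, s3, s4, s5, s6}.
States satisfying AG (beep → AF (heat → ¬door)): {s0, s1, s2, s3, s4, s5, s6}.
Every state reachable from s0 satisfies beep → AF (heat → ¬door).
s0 ∈ Sat(AG (beep → AF (heat → ¬door))).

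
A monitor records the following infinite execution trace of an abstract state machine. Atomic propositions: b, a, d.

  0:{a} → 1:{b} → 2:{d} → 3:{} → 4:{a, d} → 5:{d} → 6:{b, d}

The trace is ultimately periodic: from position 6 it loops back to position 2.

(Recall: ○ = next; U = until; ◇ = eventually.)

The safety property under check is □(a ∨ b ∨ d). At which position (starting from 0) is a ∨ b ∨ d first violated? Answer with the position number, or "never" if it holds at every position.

Check a ∨ b ∨ d at each position in order: 0 ✓, 1 ✓, 2 ✓.
At position 3 the labels are {}, so a ∨ b ∨ d is false there. This is the first violation.

3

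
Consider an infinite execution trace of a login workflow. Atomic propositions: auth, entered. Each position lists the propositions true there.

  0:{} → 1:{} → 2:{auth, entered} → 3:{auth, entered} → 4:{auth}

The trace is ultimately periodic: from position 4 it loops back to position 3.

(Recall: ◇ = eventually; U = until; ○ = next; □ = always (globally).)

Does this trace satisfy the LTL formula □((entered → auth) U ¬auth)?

Violated

(entered → auth) U ¬auth must hold at every position from 0 onward. It fails at position 2, so □((entered → auth) U ¬auth) is false.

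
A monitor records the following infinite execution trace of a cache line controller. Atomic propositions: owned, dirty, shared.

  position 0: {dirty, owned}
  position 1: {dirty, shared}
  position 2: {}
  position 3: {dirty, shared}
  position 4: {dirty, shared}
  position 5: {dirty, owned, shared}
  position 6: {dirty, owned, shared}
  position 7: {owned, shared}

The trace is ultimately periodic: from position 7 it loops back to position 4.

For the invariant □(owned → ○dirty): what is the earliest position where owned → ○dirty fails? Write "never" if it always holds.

Check owned → ○dirty at each position in order: 0 ✓, 1 ✓, 2 ✓, 3 ✓, 4 ✓, 5 ✓.
At position 6 the labels are {dirty, owned, shared} and the next position 7 has {owned, shared}, so owned → ○dirty is false there. This is the first violation.

6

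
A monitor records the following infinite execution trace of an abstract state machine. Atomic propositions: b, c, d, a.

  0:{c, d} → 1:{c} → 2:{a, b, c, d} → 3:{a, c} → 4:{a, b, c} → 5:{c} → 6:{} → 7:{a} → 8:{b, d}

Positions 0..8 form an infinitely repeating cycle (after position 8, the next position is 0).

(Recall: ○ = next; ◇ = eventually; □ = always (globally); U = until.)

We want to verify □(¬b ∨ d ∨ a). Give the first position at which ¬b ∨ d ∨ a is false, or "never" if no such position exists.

¬b ∨ d ∨ a holds at every position 0..8, and those are all the positions the trace ever visits, so the invariant □(¬b ∨ d ∨ a) is never violated.

never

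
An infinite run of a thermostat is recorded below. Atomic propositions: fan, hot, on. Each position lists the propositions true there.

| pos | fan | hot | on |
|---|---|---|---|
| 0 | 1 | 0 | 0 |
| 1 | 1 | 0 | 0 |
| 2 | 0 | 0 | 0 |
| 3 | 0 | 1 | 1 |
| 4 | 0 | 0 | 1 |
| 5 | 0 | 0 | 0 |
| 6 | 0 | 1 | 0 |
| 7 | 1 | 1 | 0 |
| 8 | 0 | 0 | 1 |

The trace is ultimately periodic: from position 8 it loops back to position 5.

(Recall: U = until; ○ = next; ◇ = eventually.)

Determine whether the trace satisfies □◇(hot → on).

Holds

◇(hot → on) holds at every position 0..8, and those are all positions ever visited, so □◇(hot → on) holds.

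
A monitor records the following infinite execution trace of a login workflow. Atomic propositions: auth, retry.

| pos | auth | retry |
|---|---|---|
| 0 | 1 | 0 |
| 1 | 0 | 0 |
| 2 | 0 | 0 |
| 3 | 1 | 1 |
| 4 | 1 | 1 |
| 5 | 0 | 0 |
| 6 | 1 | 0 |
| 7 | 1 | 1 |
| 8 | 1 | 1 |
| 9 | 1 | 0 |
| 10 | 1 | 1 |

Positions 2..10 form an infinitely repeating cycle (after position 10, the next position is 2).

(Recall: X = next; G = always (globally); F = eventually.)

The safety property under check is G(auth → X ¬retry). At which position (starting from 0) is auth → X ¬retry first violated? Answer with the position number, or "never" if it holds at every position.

Check auth → X ¬retry at each position in order: 0 ✓, 1 ✓, 2 ✓.
At position 3 the labels are {auth, retry} and the next position 4 has {auth, retry}, so auth → X ¬retry is false there. This is the first violation.

3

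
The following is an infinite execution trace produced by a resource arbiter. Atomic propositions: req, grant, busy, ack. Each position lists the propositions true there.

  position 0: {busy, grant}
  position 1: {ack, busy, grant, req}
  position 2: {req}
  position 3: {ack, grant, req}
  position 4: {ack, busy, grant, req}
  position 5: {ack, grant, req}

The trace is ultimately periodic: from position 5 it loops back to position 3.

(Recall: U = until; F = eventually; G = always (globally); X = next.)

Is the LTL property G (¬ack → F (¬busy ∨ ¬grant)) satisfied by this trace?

Holds

¬ack → F (¬busy ∨ ¬grant) holds at every position 0..5, and those are all positions ever visited, so G (¬ack → F (¬busy ∨ ¬grant)) holds.
Positions where ¬ack holds: 0, 2.
Check F (¬busy ∨ ¬grant) at each: 0→ok, 2→ok.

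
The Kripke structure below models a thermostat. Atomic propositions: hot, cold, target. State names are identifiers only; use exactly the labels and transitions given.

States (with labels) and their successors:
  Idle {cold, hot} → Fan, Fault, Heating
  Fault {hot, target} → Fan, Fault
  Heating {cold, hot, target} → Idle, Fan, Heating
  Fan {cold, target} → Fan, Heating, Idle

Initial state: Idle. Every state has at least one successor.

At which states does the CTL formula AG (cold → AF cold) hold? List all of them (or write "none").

States satisfying cold → AF cold: {Idle, Fault, Heating, Fan}.
States satisfying AG (cold → AF cold): {Idle, Fault, Heating, Fan}.

{Idle, Fault, Heating, Fan}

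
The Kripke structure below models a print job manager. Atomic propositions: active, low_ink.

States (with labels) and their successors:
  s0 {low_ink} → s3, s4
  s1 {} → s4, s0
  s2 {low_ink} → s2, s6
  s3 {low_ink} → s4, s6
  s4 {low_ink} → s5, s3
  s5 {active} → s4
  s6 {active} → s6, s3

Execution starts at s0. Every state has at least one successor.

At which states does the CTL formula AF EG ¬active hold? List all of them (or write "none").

{s0, s1, s2, s3, s4, s5}

States satisfying EG ¬active: {s0, s1, s2, s3, s4}.
States satisfying AF EG ¬active: {s0, s1, s2, s3, s4, s5}.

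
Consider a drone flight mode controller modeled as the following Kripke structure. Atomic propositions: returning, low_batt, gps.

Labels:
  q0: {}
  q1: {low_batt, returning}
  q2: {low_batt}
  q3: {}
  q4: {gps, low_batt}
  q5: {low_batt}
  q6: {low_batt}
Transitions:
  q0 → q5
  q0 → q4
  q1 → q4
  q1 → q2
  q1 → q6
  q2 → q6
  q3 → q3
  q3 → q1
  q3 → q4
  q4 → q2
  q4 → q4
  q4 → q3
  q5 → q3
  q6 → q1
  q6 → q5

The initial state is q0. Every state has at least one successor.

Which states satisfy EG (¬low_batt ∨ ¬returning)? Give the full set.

States satisfying ¬low_batt ∨ ¬returning: {q0, q2, q3, q4, q5, q6}.
States satisfying EG (¬low_batt ∨ ¬returning): {q0, q2, q3, q4, q5, q6}.

{q0, q2, q3, q4, q5, q6}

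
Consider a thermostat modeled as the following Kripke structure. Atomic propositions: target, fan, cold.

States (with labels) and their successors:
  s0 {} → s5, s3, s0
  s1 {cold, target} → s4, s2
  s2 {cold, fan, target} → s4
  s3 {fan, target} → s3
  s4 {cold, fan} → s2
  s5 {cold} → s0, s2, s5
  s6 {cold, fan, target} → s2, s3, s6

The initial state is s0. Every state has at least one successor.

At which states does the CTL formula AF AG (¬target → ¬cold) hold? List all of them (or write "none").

{s3}

States satisfying AG (¬target → ¬cold): {s3}.
States satisfying AF AG (¬target → ¬cold): {s3}.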